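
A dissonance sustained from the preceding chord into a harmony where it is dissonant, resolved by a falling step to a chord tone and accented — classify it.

Approach: by preparation — the pitch is first a chord tone, then held (tied or repeated) while the harmony changes under it. Departure: down by step. Metric position: strong.
A prepared dissonance that resolves downward by step — a suspension. (The same figure resolving upward would be a retardation.)

Suspension.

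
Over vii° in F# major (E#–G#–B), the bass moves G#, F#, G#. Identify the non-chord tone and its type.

The harmony at that moment is E# diminished triad (E#, G#, B); F# is not a chord tone.
It is approached by step down from G# and left by step up to G#.
Step away and step back to the same note — a neighbor tone (lower neighbor).

F# is a neighbor tone.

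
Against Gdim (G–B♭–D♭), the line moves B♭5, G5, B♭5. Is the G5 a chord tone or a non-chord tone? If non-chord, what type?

G diminished triad contains G, B♭, D♭; G is the root, so it is a chord tone.

Chord tone (the root of G diminished triad).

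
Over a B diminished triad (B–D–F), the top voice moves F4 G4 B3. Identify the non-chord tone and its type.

The harmony at that moment is B diminished triad (B, D, F); G4 is not a chord tone.
It is approached by step up from F4 and left by leap down to B3.
Step in, leap out — an escape tone.

G4 is an escape tone.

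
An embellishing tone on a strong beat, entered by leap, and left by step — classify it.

Approach: by leap. Departure: by step. Metric position: strong.
Leap in, step out, in a metrically strong position — an appoggiatura. (It is the mirror image of the escape tone, which steps in and leaps out from a weak position.)

Appoggiatura.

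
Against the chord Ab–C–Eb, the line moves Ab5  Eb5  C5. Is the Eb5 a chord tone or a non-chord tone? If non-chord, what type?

Ab major triad contains Ab, C, Eb; Eb is the fifth, so it is a chord tone.

Chord tone (the fifth of Ab major triad).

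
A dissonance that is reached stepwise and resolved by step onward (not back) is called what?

Approach: by step. Departure: by step, continuing in the same direction.
Stepwise on both sides with no change of direction means the note fills in the space between two different chord tones — a passing tone. (Had it turned back to its starting note it would be a neighbor tone instead.)

Passing tone.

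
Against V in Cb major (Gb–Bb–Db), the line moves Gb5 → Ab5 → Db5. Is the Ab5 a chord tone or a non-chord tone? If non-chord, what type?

The harmony at that moment is Gb major triad (Gb, Bb, Db); Ab5 is not a chord tone.
It is approached by step up from Gb5 and left by leap down to Db5.
Step in, leap out — an escape tone.

Non-chord tone — an escape tone.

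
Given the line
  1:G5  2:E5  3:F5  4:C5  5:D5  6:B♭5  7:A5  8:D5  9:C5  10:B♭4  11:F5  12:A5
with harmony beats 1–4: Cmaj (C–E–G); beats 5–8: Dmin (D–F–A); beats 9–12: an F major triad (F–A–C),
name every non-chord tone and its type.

F5 (beat 3) — escape tone; B♭5 (beat 6) — appoggiatura; B♭4 (beat 10) — escape tone.

The harmony at that moment is C major triad (C, E, G); F5 is not a chord tone.
It is approached by step up from E5 and left by leap down to C5.
Step in, leap out — an escape tone.
The harmony at that moment is D minor triad (D, F, A); B♭5 is not a chord tone.
It is approached by leap up from D5 and left by step down to A5.
Leap in, step out — an appoggiatura.
The harmony at that moment is F major triad (F, A, C); B♭4 is not a chord tone.
It is approached by step down from C5 and left by leap up to F5.
Step in, leap out — an escape tone.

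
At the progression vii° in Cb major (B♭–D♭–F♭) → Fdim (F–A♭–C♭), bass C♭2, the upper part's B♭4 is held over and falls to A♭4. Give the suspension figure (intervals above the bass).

At the second chord the bass is C♭2. The suspended B♭4 lies a seventh above the bass; after resolving down by step to A♭4, the interval above the bass becomes a sixth.
Suspension figures are named by those two intervals: 7–6.

7–6 suspension.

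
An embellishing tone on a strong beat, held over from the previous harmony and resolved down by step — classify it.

Approach: by preparation — the pitch is first a chord tone, then held (tied or repeated) while the harmony changes under it. Departure: down by step. Metric position: strong.
A prepared dissonance that resolves downward by step — a suspension. (The same figure resolving upward would be a retardation.)

Suspension.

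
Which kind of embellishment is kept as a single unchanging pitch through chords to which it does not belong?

Pedal tone.

Approach: none. Departure: none — a single pitch is sustained while the chords change around it, passing through harmonies that do not contain it.
No melodic motion at all; the dissonance is created entirely by the moving harmonies against the stationary note — a pedal tone (pedal point).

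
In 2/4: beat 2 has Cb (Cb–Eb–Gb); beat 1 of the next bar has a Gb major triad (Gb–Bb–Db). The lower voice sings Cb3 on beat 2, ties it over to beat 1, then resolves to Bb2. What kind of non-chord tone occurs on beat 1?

The harmony at that moment is Gb major triad (Gb, Bb, Db); Cb3 is not a chord tone.
It is held over (the same pitch as the preceding Cb3) and left by step down to Bb2.
Held over from the previous chord and resolving down by step — a suspension.

Suspension.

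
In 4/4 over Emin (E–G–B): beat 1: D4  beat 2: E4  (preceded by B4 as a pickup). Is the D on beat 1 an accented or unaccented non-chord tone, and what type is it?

Accented appoggiatura.

The harmony at that moment is E minor triad (E, G, B); D4 is not a chord tone.
It is approached by leap down from B4 and left by step up to E4.
Leap in, step out — an appoggiatura.
It falls on the downbeat, so it is accented.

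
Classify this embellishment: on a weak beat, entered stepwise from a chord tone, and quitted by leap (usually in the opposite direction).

Approach: by step. Departure: by leap. Metric position: weak.
Step in, leap out, from a weak position — an escape tone (échappée). (It is the mirror image of the appoggiatura, which leaps in and steps out on a strong beat.)

Escape tone.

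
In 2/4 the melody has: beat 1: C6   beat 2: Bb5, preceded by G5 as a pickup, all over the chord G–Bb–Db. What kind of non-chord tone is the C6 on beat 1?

Appoggiatura.

The harmony at that moment is G diminished triad (G, Bb, Db); C6 is not a chord tone.
It is approached by leap up from G5 and left by step down to Bb5.
Leap in, step out, metrically accented — an appoggiatura.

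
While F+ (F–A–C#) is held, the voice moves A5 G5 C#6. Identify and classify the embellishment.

The harmony at that moment is F augmented triad (F, A, C#); G5 is not a chord tone.
It is approached by step down from A5 and left by leap up to C#6.
Step in, leap out — an escape tone.

G5 is an escape tone.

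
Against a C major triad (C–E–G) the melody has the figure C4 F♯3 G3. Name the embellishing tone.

The harmony at that moment is C major triad (C, E, G); F♯3 is not a chord tone.
It is approached by leap down from C4 and left by step up to G3.
Leap in, step out — an appoggiatura.

F♯3 is an appoggiatura.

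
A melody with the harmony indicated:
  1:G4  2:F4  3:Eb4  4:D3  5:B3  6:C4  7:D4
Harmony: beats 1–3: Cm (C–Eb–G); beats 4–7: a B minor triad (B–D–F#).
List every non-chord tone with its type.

The harmony at that moment is C minor triad (C, Eb, G); F4 is not a chord tone.
It is approached by step down from G4 and left by step down to Eb4.
Step in, step out in the same direction — a passing tone.
The harmony at that moment is B minor triad (B, D, F#); C4 is not a chord tone.
It is approached by step up from B3 and left by step up to D4.
Step in, step out in the same direction — a passing tone.

F4 (beat 2) — passing tone; C4 (beat 6) — passing tone.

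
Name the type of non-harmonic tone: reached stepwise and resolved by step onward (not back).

Approach: by step. Departure: by step, continuing in the same direction.
Stepwise on both sides with no change of direction means the note fills in the space between two different chord tones — a passing tone. (Had it turned back to its starting note it would be a neighbor tone instead.)

Passing tone.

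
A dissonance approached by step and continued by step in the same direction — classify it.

Approach: by step. Departure: by step, continuing in the same direction.
Stepwise on both sides with no change of direction means the note fills in the space between two different chord tones — a passing tone. (Had it turned back to its starting note it would be a neighbor tone instead.)

Passing tone.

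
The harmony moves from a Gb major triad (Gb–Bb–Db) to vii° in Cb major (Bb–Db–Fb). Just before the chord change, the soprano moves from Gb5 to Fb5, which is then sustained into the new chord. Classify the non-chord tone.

The harmony at that moment is Gb major triad (Gb, Bb, Db); Fb5 is not a chord tone.
It is approached by step down from Gb5 and then sustained as the same pitch into the next harmony.
Arriving early and becoming a chord tone when the harmony changes — an anticipation.

Fb5 is an anticipation.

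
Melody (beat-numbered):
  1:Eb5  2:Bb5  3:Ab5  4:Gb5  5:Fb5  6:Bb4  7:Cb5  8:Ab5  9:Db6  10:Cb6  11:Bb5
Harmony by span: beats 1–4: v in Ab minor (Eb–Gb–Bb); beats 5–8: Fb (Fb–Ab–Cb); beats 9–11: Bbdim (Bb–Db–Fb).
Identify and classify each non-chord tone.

The harmony at that moment is Eb minor triad (Eb, Gb, Bb); Ab5 is not a chord tone.
It is approached by step down from Bb5 and left by step down to Gb5.
Step in, step out in the same direction — a passing tone.
The harmony at that moment is Fb major triad (Fb, Ab, Cb); Bb4 is not a chord tone.
It is approached by leap down from Fb5 and left by step up to Cb5.
Leap in, step out — an appoggiatura.
The harmony at that moment is Bb diminished triad (Bb, Db, Fb); Cb6 is not a chord tone.
It is approached by step down from Db6 and left by step down to Bb5.
Step in, step out in the same direction — a passing tone.

Ab5 (beat 3) — passing tone; Bb4 (beat 6) — appoggiatura; Cb6 (beat 10) — passing tone.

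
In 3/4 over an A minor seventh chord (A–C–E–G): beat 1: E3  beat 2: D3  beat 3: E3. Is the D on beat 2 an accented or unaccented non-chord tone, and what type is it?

The harmony at that moment is A minor seventh chord (A, C, E, G); D3 is not a chord tone.
It is approached by step down from E3 and left by step up to E3.
Step away and step back to the same note — a neighbor tone (lower neighbor).
It falls on a weak beat, so it is unaccented.

Unaccented neighbor tone.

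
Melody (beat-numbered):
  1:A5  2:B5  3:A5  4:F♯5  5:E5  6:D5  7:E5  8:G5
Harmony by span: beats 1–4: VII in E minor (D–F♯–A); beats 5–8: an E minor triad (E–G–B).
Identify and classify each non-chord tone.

B5 (beat 2) — neighbor tone; D5 (beat 6) — neighbor tone.

The harmony at that moment is D major triad (D, F♯, A); B5 is not a chord tone.
It is approached by step up from A5 and left by step down to A5.
Step away and step back to the same note — a neighbor tone (upper neighbor).
The harmony at that moment is E minor triad (E, G, B); D5 is not a chord tone.
It is approached by step down from E5 and left by step up to E5.
Step away and step back to the same note — a neighbor tone (lower neighbor).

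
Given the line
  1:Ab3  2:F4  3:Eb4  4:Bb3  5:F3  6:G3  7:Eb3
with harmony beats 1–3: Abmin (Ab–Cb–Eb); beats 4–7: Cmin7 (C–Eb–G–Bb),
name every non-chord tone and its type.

The harmony at that moment is Ab minor triad (Ab, Cb, Eb); F4 is not a chord tone.
It is approached by leap up from Ab3 and left by step down to Eb4.
Leap in, step out — an appoggiatura.
The harmony at that moment is C minor seventh chord (C, Eb, G, Bb); F3 is not a chord tone.
It is approached by leap down from Bb3 and left by step up to G3.
Leap in, step out — an appoggiatura.

F4 (beat 2) — appoggiatura; F3 (beat 5) — appoggiatura.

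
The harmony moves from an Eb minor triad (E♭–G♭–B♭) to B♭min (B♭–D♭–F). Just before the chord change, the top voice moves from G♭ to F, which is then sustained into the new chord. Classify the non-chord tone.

The harmony at that moment is E♭ minor triad (E♭, G♭, B♭); F is not a chord tone.
It is approached by step down from G♭ and then sustained as the same pitch into the next harmony.
Arriving early and becoming a chord tone when the harmony changes — an anticipation.

F is an anticipation.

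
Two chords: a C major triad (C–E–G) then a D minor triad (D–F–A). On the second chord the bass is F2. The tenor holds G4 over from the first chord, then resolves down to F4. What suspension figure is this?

At the second chord the bass is F2. The suspended G4 lies a ninth above the bass; after resolving down by step to F4, the interval above the bass becomes an octave.
Suspension figures are named by those two intervals: 9–8.

9–8 suspension.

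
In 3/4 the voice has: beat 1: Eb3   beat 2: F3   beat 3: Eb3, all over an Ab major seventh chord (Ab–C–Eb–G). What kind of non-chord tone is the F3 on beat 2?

Upper neighbor tone.

The harmony at that moment is Ab major seventh chord (Ab, C, Eb, G); F3 is not a chord tone.
It is approached by step up from Eb3 and left by step down to Eb3.
Step away and step back to the same note — a neighbor tone (upper neighbor).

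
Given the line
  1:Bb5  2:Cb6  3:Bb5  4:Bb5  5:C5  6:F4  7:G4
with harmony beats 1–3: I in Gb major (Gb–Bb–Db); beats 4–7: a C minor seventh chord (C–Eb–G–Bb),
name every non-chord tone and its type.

Cb6 (beat 2) — neighbor tone; F4 (beat 6) — appoggiatura.

The harmony at that moment is Gb major triad (Gb, Bb, Db); Cb6 is not a chord tone.
It is approached by step up from Bb5 and left by step down to Bb5.
Step away and step back to the same note — a neighbor tone (upper neighbor).
The harmony at that moment is C minor seventh chord (C, Eb, G, Bb); F4 is not a chord tone.
It is approached by leap down from C5 and left by step up to G4.
Leap in, step out — an appoggiatura.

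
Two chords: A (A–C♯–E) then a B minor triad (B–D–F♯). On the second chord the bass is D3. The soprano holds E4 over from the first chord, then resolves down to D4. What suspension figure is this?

9–8 suspension.

At the second chord the bass is D3. The suspended E4 lies a ninth above the bass; after resolving down by step to D4, the interval above the bass becomes an octave.
Suspension figures are named by those two intervals: 9–8.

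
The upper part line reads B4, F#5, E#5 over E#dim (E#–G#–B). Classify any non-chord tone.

The harmony at that moment is E# diminished triad (E#, G#, B); F#5 is not a chord tone.
It is approached by leap up from B4 and left by step down to E#5.
Leap in, step out — an appoggiatura.

F#5 is an appoggiatura.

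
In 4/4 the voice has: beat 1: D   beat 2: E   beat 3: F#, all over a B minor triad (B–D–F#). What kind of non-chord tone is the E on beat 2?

Passing tone.

The harmony at that moment is B minor triad (B, D, F#); E is not a chord tone.
It is approached by step up from D and left by step up to F#.
Step in, step out in the same direction — a passing tone.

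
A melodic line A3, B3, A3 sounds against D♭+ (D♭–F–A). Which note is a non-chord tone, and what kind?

The harmony at that moment is D♭ augmented triad (D♭, F, A); B3 is not a chord tone.
It is approached by step up from A3 and left by step down to A3.
Step away and step back to the same note — a neighbor tone (upper neighbor).

B3 is a neighbor tone.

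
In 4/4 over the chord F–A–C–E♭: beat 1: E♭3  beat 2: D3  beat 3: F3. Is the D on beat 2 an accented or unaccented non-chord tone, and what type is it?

Unaccented escape tone.

The harmony at that moment is F dominant seventh chord (F, A, C, E♭); D3 is not a chord tone.
It is approached by step down from E♭3 and left by leap up to F3.
Step in, leap out — an escape tone.
It falls on a weak beat, so it is unaccented.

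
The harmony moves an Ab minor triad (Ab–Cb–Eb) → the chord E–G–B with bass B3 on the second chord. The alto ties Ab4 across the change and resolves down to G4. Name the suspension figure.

At the second chord the bass is B3. The suspended Ab4 lies a seventh above the bass; after resolving down by step to G4, the interval above the bass becomes a sixth.
Suspension figures are named by those two intervals: 7–6.

7–6 suspension.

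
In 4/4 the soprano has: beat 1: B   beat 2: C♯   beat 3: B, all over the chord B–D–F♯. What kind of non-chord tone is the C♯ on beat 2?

The harmony at that moment is B minor triad (B, D, F♯); C♯ is not a chord tone.
It is approached by step up from B and left by step down to B.
Step away and step back to the same note — a neighbor tone (upper neighbor).

Upper neighbor tone.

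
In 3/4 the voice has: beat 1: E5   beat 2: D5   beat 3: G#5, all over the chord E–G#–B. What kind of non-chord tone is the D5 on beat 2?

The harmony at that moment is E major triad (E, G#, B); D5 is not a chord tone.
It is approached by step down from E5 and left by leap up to G#5.
Step in, leap out, on a weak beat — an escape tone.

Escape tone.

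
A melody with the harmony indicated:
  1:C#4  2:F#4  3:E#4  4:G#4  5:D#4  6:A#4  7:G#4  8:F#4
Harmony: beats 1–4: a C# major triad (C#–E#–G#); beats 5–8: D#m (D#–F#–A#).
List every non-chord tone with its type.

F#4 (beat 2) — appoggiatura; G#4 (beat 7) — passing tone.

The harmony at that moment is C# major triad (C#, E#, G#); F#4 is not a chord tone.
It is approached by leap up from C#4 and left by step down to E#4.
Leap in, step out — an appoggiatura.
The harmony at that moment is D# minor triad (D#, F#, A#); G#4 is not a chord tone.
It is approached by step down from A#4 and left by step down to F#4.
Step in, step out in the same direction — a passing tone.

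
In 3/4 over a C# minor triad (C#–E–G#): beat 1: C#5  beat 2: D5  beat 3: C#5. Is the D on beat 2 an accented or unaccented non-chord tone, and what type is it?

The harmony at that moment is C# minor triad (C#, E, G#); D5 is not a chord tone.
It is approached by step up from C#5 and left by step down to C#5.
Step away and step back to the same note — a neighbor tone (upper neighbor).
It falls on a weak beat, so it is unaccented.

Unaccented neighbor tone.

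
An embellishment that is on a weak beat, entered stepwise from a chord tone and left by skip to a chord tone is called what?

Escape tone.

Approach: by step. Departure: by leap. Metric position: weak.
Step in, leap out, from a weak position — an escape tone (échappée). (It is the mirror image of the appoggiatura, which leaps in and steps out on a strong beat.)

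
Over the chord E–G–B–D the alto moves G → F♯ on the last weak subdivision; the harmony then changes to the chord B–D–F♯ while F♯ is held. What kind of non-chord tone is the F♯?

The harmony at that moment is E minor seventh chord (E, G, B, D); F♯ is not a chord tone.
It is approached by step down from G and then sustained as the same pitch into the next harmony.
Arriving early and becoming a chord tone when the harmony changes — an anticipation.

F♯ is an anticipation.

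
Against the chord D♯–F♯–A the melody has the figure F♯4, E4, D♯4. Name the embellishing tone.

E4 is a passing tone.

The harmony at that moment is D♯ diminished triad (D♯, F♯, A); E4 is not a chord tone.
It is approached by step down from F♯4 and left by step down to D♯4.
Step in, step out in the same direction — a passing tone.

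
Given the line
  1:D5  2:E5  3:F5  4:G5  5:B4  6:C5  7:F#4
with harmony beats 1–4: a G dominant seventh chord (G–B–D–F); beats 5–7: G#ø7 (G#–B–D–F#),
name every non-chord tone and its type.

E5 (beat 2) — passing tone; C5 (beat 6) — escape tone.

The harmony at that moment is G dominant seventh chord (G, B, D, F); E5 is not a chord tone.
It is approached by step up from D5 and left by step up to F5.
Step in, step out in the same direction — a passing tone.
The harmony at that moment is G# half-diminished seventh chord (G#, B, D, F#); C5 is not a chord tone.
It is approached by step up from B4 and left by leap down to F#4.
Step in, leap out — an escape tone.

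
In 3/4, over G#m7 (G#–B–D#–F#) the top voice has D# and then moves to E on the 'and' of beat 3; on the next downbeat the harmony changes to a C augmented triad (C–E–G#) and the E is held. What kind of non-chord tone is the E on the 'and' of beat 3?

The harmony at that moment is G# minor seventh chord (G#, B, D#, F#); E is not a chord tone.
It is approached by step up from D# and then sustained as the same pitch into the next harmony.
Arriving early and becoming a chord tone when the harmony changes — an anticipation.

Anticipation.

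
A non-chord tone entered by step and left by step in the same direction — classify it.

Approach: by step. Departure: by step, continuing in the same direction.
Stepwise on both sides with no change of direction means the note fills in the space between two different chord tones — a passing tone. (Had it turned back to its starting note it would be a neighbor tone instead.)

Passing tone.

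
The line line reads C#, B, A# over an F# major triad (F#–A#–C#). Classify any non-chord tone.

The harmony at that moment is F# major triad (F#, A#, C#); B is not a chord tone.
It is approached by step down from C# and left by step down to A#.
Step in, step out in the same direction — a passing tone.

B is a passing tone.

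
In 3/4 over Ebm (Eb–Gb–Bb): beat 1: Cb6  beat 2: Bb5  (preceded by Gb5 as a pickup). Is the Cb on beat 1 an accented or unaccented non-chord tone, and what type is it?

Accented appoggiatura.

The harmony at that moment is Eb minor triad (Eb, Gb, Bb); Cb6 is not a chord tone.
It is approached by leap up from Gb5 and left by step down to Bb5.
Leap in, step out — an appoggiatura.
It falls on the downbeat, so it is accented.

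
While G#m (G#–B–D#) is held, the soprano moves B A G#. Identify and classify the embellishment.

A is a passing tone.

The harmony at that moment is G# minor triad (G#, B, D#); A is not a chord tone.
It is approached by step down from B and left by step down to G#.
Step in, step out in the same direction — a passing tone.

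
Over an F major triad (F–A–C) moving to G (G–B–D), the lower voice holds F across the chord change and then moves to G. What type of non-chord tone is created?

F is a retardation.

The harmony at that moment is G major triad (G, B, D); F is not a chord tone.
It is held over (the same pitch as the preceding F) and left by step up to G.
Held over from the previous chord and resolving up by step — a retardation.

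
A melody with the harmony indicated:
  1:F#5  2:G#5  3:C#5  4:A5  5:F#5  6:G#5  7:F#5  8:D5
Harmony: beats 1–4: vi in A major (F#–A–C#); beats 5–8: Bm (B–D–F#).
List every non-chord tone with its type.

The harmony at that moment is F# minor triad (F#, A, C#); G#5 is not a chord tone.
It is approached by step up from F#5 and left by leap down to C#5.
Step in, leap out — an escape tone.
The harmony at that moment is B minor triad (B, D, F#); G#5 is not a chord tone.
It is approached by step up from F#5 and left by step down to F#5.
Step away and step back to the same note — a neighbor tone (upper neighbor).

G#5 (beat 2) — escape tone; G#5 (beat 6) — neighbor tone.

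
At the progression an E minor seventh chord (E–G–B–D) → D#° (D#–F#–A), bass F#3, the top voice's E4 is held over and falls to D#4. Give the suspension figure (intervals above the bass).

7–6 suspension.

At the second chord the bass is F#3. The suspended E4 lies a seventh above the bass; after resolving down by step to D#4, the interval above the bass becomes a sixth.
Suspension figures are named by those two intervals: 7–6.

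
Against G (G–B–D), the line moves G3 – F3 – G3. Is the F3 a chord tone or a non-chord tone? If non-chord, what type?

Non-chord tone — a neighbor tone.

The harmony at that moment is G major triad (G, B, D); F3 is not a chord tone.
It is approached by step down from G3 and left by step up to G3.
Step away and step back to the same note — a neighbor tone (lower neighbor).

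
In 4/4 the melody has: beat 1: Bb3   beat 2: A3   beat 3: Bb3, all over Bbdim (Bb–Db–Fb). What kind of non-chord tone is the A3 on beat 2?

The harmony at that moment is Bb diminished triad (Bb, Db, Fb); A3 is not a chord tone.
It is approached by step down from Bb3 and left by step up to Bb3.
Step away and step back to the same note — a neighbor tone (lower neighbor).

Lower neighbor tone.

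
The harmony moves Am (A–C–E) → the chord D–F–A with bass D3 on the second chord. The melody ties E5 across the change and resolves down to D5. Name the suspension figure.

9–8 suspension.

At the second chord the bass is D3. The suspended E5 lies a ninth above the bass; after resolving down by step to D5, the interval above the bass becomes an octave.
Suspension figures are named by those two intervals: 9–8.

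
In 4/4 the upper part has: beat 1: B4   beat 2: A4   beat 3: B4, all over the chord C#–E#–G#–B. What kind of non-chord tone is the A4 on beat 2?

Lower neighbor tone.

The harmony at that moment is C# dominant seventh chord (C#, E#, G#, B); A4 is not a chord tone.
It is approached by step down from B4 and left by step up to B4.
Step away and step back to the same note — a neighbor tone (lower neighbor).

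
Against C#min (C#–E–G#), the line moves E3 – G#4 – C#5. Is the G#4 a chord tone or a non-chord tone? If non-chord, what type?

Chord tone (the fifth of C# minor triad).

C# minor triad contains C#, E, G#; G# is the fifth, so it is a chord tone.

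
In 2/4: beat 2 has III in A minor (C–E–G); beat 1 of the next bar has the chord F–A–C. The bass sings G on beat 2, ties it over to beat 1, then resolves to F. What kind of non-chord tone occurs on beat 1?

Suspension.

The harmony at that moment is F major triad (F, A, C); G is not a chord tone.
It is held over (the same pitch as the preceding G) and left by step down to F.
Held over from the previous chord and resolving down by step — a suspension.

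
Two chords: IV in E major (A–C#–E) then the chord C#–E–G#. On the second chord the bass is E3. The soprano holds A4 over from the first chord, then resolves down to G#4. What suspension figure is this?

4–3 suspension.

At the second chord the bass is E3. The suspended A4 lies a fourth above the bass; after resolving down by step to G#4, the interval above the bass becomes a third.
Suspension figures are named by those two intervals: 4–3.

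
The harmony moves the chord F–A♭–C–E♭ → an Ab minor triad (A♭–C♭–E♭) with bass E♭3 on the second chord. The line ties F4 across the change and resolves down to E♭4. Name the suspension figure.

9–8 suspension.

At the second chord the bass is E♭3. The suspended F4 lies a ninth above the bass; after resolving down by step to E♭4, the interval above the bass becomes an octave.
Suspension figures are named by those two intervals: 9–8.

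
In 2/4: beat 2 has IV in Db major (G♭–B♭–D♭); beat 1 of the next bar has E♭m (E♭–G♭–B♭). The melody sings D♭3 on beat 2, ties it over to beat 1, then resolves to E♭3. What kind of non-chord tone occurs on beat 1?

Retardation.

The harmony at that moment is E♭ minor triad (E♭, G♭, B♭); D♭3 is not a chord tone.
It is held over (the same pitch as the preceding D♭3) and left by step up to E♭3.
Held over from the previous chord and resolving up by step — a retardation.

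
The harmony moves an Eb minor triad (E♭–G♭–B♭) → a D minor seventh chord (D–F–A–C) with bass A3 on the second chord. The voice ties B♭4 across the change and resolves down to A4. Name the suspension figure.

9–8 suspension.

At the second chord the bass is A3. The suspended B♭4 lies a ninth above the bass; after resolving down by step to A4, the interval above the bass becomes an octave.
Suspension figures are named by those two intervals: 9–8.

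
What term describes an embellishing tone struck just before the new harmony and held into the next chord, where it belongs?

Approach: ahead of the chord change (typically by step), so it is dissonant against the current harmony. Departure: none — the same pitch is restated or held and is a chord tone of the new harmony.
Dissonant first, consonant once the harmony catches up: the note simply arrives early — an anticipation. (The reverse timing, consonant first and dissonant after the change, would be a suspension or retardation.)

Anticipation.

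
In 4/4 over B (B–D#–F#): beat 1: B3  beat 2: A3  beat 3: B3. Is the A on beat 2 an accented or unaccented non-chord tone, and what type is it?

The harmony at that moment is B major triad (B, D#, F#); A3 is not a chord tone.
It is approached by step down from B3 and left by step up to B3.
Step away and step back to the same note — a neighbor tone (lower neighbor).
It falls on a weak beat, so it is unaccented.

Unaccented neighbor tone.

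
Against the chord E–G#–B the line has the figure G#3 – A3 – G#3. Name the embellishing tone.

The harmony at that moment is E major triad (E, G#, B); A3 is not a chord tone.
It is approached by step up from G#3 and left by step down to G#3.
Step away and step back to the same note — a neighbor tone (upper neighbor).

A3 is a neighbor tone.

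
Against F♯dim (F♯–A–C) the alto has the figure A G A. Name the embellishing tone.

The harmony at that moment is F♯ diminished triad (F♯, A, C); G is not a chord tone.
It is approached by step down from A and left by step up to A.
Step away and step back to the same note — a neighbor tone (lower neighbor).

G is a neighbor tone.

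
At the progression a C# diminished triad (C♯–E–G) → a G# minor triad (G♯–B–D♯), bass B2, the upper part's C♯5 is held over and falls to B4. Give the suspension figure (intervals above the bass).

9–8 suspension.

At the second chord the bass is B2. The suspended C♯5 lies a ninth above the bass; after resolving down by step to B4, the interval above the bass becomes an octave.
Suspension figures are named by those two intervals: 9–8.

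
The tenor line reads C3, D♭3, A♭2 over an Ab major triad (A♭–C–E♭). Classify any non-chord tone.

The harmony at that moment is A♭ major triad (A♭, C, E♭); D♭3 is not a chord tone.
It is approached by step up from C3 and left by leap down to A♭2.
Step in, leap out — an escape tone.

D♭3 is an escape tone.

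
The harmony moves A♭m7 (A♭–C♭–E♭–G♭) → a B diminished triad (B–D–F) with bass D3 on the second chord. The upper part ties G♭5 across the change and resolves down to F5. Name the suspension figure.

4–3 suspension.

At the second chord the bass is D3. The suspended G♭5 lies a fourth above the bass; after resolving down by step to F5, the interval above the bass becomes a third.
Suspension figures are named by those two intervals: 4–3.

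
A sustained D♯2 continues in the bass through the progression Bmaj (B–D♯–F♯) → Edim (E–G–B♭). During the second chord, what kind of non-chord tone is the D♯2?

The harmony at that moment is E diminished triad (E, G, B♭); D♯2 is not a chord tone.
It is held over (the same pitch as the preceding D♯2) and then sustained as the same pitch into the next harmony.
Sustained through a change of harmony — a pedal tone.

Pedal tone (pedal point).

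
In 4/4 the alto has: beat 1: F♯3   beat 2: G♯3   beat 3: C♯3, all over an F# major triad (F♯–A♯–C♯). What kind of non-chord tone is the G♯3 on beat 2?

Escape tone.

The harmony at that moment is F♯ major triad (F♯, A♯, C♯); G♯3 is not a chord tone.
It is approached by step up from F♯3 and left by leap down to C♯3.
Step in, leap out, on a weak beat — an escape tone.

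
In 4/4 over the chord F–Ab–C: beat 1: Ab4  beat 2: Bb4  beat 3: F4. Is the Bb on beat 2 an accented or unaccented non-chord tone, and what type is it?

The harmony at that moment is F minor triad (F, Ab, C); Bb4 is not a chord tone.
It is approached by step up from Ab4 and left by leap down to F4.
Step in, leap out — an escape tone.
It falls on a weak beat, so it is unaccented.

Unaccented escape tone.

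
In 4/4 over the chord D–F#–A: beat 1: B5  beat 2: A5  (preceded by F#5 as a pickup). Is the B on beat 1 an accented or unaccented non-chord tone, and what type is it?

The harmony at that moment is D major triad (D, F#, A); B5 is not a chord tone.
It is approached by leap up from F#5 and left by step down to A5.
Leap in, step out — an appoggiatura.
It falls on the downbeat, so it is accented.

Accented appoggiatura.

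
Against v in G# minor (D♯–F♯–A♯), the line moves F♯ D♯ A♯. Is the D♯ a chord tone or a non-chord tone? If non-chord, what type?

D# minor triad contains D♯, F♯, A♯; D♯ is the root, so it is a chord tone.

Chord tone (the root of D# minor triad).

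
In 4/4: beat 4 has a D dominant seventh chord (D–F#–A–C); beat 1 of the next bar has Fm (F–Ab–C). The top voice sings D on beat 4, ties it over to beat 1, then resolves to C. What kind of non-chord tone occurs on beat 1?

Suspension.

The harmony at that moment is F minor triad (F, Ab, C); D is not a chord tone.
It is held over (the same pitch as the preceding D) and left by step down to C.
Held over from the previous chord and resolving down by step — a suspension.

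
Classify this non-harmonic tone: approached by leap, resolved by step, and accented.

Appoggiatura.

Approach: by leap. Departure: by step. Metric position: strong.
Leap in, step out, in a metrically strong position — an appoggiatura. (It is the mirror image of the escape tone, which steps in and leaps out from a weak position.)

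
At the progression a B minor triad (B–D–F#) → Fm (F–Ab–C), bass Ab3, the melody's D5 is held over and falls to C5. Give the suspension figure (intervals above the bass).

4–3 suspension.

At the second chord the bass is Ab3. The suspended D5 lies a fourth above the bass; after resolving down by step to C5, the interval above the bass becomes a third.
Suspension figures are named by those two intervals: 4–3.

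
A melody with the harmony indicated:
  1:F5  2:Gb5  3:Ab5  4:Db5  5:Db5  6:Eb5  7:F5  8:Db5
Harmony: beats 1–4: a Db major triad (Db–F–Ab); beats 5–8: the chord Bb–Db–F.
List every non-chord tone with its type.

Gb5 (beat 2) — passing tone; Eb5 (beat 6) — passing tone.

The harmony at that moment is Db major triad (Db, F, Ab); Gb5 is not a chord tone.
It is approached by step up from F5 and left by step up to Ab5.
Step in, step out in the same direction — a passing tone.
The harmony at that moment is Bb minor triad (Bb, Db, F); Eb5 is not a chord tone.
It is approached by step up from Db5 and left by step up to F5.
Step in, step out in the same direction — a passing tone.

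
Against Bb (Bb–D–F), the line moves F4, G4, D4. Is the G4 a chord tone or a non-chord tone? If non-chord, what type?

Non-chord tone — an escape tone.

The harmony at that moment is Bb major triad (Bb, D, F); G4 is not a chord tone.
It is approached by step up from F4 and left by leap down to D4.
Step in, leap out — an escape tone.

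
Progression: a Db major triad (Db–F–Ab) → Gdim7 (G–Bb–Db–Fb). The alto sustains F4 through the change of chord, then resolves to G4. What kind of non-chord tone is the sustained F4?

F4 is a retardation.

The harmony at that moment is G diminished seventh chord (G, Bb, Db, Fb); F4 is not a chord tone.
It is held over (the same pitch as the preceding F4) and left by step up to G4.
Held over from the previous chord and resolving up by step — a retardation.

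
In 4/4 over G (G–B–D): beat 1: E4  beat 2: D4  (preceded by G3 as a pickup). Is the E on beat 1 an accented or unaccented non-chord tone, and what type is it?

The harmony at that moment is G major triad (G, B, D); E4 is not a chord tone.
It is approached by leap up from G3 and left by step down to D4.
Leap in, step out — an appoggiatura.
It falls on the downbeat, so it is accented.

Accented appoggiatura.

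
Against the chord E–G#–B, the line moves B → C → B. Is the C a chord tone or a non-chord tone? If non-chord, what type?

Non-chord tone — a neighbor tone.

The harmony at that moment is E major triad (E, G#, B); C is not a chord tone.
It is approached by step up from B and left by step down to B.
Step away and step back to the same note — a neighbor tone (upper neighbor).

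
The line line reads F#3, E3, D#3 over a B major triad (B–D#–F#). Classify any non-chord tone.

The harmony at that moment is B major triad (B, D#, F#); E3 is not a chord tone.
It is approached by step down from F#3 and left by step down to D#3.
Step in, step out in the same direction — a passing tone.

E3 is a passing tone.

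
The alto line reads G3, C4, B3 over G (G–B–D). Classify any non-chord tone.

C4 is an appoggiatura.

The harmony at that moment is G major triad (G, B, D); C4 is not a chord tone.
It is approached by leap up from G3 and left by step down to B3.
Leap in, step out — an appoggiatura.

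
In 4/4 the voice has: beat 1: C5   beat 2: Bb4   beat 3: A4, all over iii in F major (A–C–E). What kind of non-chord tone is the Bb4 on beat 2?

The harmony at that moment is A minor triad (A, C, E); Bb4 is not a chord tone.
It is approached by step down from C5 and left by step down to A4.
Step in, step out in the same direction — a passing tone.

Passing tone.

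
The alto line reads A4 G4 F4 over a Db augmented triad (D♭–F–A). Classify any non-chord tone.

The harmony at that moment is D♭ augmented triad (D♭, F, A); G4 is not a chord tone.
It is approached by step down from A4 and left by step down to F4.
Step in, step out in the same direction — a passing tone.

G4 is a passing tone.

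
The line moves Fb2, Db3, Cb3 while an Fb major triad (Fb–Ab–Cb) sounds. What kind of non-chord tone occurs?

Db3 is an appoggiatura.

The harmony at that moment is Fb major triad (Fb, Ab, Cb); Db3 is not a chord tone.
It is approached by leap up from Fb2 and left by step down to Cb3.
Leap in, step out — an appoggiatura.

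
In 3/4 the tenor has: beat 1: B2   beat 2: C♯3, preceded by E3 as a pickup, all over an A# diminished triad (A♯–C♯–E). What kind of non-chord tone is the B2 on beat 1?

Appoggiatura.

The harmony at that moment is A♯ diminished triad (A♯, C♯, E); B2 is not a chord tone.
It is approached by leap down from E3 and left by step up to C♯3.
Leap in, step out, metrically accented — an appoggiatura.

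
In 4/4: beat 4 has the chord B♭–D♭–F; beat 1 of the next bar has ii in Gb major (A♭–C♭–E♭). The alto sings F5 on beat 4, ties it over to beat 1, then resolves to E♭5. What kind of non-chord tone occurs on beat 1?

Suspension.

The harmony at that moment is A♭ minor triad (A♭, C♭, E♭); F5 is not a chord tone.
It is held over (the same pitch as the preceding F5) and left by step down to E♭5.
Held over from the previous chord and resolving down by step — a suspension.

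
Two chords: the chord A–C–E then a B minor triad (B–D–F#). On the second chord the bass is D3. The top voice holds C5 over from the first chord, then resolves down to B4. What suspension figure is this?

At the second chord the bass is D3. The suspended C5 lies a seventh above the bass; after resolving down by step to B4, the interval above the bass becomes a sixth.
Suspension figures are named by those two intervals: 7–6.

7–6 suspension.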